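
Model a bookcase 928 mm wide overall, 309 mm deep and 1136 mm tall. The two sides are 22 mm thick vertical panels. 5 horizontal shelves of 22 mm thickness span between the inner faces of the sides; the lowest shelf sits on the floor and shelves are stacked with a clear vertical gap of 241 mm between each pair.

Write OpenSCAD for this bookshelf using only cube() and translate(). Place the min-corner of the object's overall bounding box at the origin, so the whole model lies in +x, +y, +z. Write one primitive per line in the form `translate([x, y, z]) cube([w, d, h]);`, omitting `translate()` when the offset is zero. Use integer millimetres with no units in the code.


cube([22, 309, 1136]);
translate([906, 0, 0]) cube([22, 309, 1136]);
translate([22, 0, 0]) cube([884, 309, 22]);
translate([22, 0, 263]) cube([884, 309, 22]);
translate([22, 0, 526]) cube([884, 309, 22]);
translate([22, 0, 789]) cube([884, 309, 22]);
translate([22, 0, 1052]) cube([884, 309, 22]);


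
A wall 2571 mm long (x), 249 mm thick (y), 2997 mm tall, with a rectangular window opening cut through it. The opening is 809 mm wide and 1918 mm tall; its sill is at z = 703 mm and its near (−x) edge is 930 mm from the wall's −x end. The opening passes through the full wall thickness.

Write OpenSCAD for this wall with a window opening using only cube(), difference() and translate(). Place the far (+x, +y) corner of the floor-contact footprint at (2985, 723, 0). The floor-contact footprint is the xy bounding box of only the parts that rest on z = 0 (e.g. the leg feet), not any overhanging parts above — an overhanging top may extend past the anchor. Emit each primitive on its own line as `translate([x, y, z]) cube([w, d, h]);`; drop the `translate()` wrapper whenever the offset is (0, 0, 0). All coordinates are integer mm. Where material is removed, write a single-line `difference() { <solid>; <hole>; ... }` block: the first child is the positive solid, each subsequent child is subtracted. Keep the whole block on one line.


difference() { translate([414, 474, 0]) cube([2571, 249, 2997]); translate([1344, 474, 703]) cube([809, 249, 1918]); }


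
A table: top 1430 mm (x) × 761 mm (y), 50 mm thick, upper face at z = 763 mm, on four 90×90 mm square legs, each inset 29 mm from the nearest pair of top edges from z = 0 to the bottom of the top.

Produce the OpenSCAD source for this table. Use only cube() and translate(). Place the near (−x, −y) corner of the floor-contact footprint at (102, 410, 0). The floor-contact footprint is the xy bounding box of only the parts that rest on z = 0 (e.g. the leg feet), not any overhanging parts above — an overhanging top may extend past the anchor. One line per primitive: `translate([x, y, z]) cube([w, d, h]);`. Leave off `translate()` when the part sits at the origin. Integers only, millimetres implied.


translate([73, 381, 713]) cube([1430, 761, 50]);
translate([102, 410, 0]) cube([90, 90, 713]);
translate([1384, 410, 0]) cube([90, 90, 713]);
translate([102, 1023, 0]) cube([90, 90, 713]);
translate([1384, 1023, 0]) cube([90, 90, 713]);


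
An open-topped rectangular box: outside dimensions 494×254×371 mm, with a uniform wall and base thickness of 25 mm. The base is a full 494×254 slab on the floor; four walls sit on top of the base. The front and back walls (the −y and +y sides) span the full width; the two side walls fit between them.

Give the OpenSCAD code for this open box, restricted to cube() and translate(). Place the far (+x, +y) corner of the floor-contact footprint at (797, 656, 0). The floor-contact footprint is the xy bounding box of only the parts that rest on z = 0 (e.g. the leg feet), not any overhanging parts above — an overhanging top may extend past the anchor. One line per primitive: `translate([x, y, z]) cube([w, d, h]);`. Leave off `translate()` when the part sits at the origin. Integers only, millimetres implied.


translate([303, 402, 0]) cube([494, 254, 25]);
translate([303, 402, 25]) cube([494, 25, 346]);
translate([303, 631, 25]) cube([494, 25, 346]);
translate([303, 427, 25]) cube([25, 204, 346]);
translate([772, 427, 25]) cube([25, 204, 346]);


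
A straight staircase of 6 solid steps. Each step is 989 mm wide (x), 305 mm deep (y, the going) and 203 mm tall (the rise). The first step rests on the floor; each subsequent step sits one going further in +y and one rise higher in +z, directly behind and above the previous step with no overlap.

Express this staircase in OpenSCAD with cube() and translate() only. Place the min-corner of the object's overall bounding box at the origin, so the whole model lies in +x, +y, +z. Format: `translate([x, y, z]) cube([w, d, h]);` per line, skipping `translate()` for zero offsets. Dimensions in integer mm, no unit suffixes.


cube([989, 305, 203]);
translate([0, 305, 203]) cube([989, 305, 203]);
translate([0, 610, 406]) cube([989, 305, 203]);
translate([0, 915, 609]) cube([989, 305, 203]);
translate([0, 1220, 812]) cube([989, 305, 203]);
translate([0, 1525, 1015]) cube([989, 305, 203]);


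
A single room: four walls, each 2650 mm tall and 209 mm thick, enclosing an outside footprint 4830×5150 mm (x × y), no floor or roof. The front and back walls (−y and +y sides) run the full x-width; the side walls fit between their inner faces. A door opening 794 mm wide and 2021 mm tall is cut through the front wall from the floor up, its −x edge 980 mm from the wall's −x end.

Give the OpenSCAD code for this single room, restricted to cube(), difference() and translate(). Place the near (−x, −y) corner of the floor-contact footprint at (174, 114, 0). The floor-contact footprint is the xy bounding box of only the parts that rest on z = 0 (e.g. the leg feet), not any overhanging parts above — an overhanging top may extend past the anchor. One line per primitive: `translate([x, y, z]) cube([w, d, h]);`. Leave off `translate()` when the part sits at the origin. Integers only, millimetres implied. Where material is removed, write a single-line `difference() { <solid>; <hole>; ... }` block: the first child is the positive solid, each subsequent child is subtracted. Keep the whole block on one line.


difference() { translate([174, 114, 0]) cube([4830, 209, 2650]); translate([1154, 114, 0]) cube([794, 209, 2021]); }
translate([174, 5055, 0]) cube([4830, 209, 2650]);
translate([174, 323, 0]) cube([209, 4732, 2650]);
translate([4795, 323, 0]) cube([209, 4732, 2650]);


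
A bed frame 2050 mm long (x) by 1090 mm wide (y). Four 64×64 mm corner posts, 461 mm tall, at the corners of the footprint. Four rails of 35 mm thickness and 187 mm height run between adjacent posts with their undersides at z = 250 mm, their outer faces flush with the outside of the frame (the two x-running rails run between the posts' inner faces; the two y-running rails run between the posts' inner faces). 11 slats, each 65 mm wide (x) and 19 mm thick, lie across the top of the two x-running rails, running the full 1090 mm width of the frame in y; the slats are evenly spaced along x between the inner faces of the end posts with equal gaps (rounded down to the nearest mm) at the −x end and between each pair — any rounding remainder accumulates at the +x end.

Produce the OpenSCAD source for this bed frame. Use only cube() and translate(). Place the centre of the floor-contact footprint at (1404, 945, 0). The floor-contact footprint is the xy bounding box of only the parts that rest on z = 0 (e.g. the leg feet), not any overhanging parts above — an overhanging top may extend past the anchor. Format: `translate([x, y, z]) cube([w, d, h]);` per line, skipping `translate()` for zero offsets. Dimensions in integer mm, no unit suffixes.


translate([379, 400, 0]) cube([64, 64, 461]);
translate([379, 1426, 0]) cube([64, 64, 461]);
translate([2365, 400, 0]) cube([64, 64, 461]);
translate([2365, 1426, 0]) cube([64, 64, 461]);
translate([443, 400, 250]) cube([1922, 35, 187]);
translate([443, 1455, 250]) cube([1922, 35, 187]);
translate([379, 464, 250]) cube([35, 962, 187]);
translate([2394, 464, 250]) cube([35, 962, 187]);
translate([543, 400, 437]) cube([65, 1090, 19]);
translate([708, 400, 437]) cube([65, 1090, 19]);
translate([873, 400, 437]) cube([65, 1090, 19]);
translate([1038, 400, 437]) cube([65, 1090, 19]);
translate([1203, 400, 437]) cube([65, 1090, 19]);
translate([1368, 400, 437]) cube([65, 1090, 19]);
translate([1533, 400, 437]) cube([65, 1090, 19]);
translate([1698, 400, 437]) cube([65, 1090, 19]);
translate([1863, 400, 437]) cube([65, 1090, 19]);
translate([2028, 400, 437]) cube([65, 1090, 19]);
translate([2193, 400, 437]) cube([65, 1090, 19]);


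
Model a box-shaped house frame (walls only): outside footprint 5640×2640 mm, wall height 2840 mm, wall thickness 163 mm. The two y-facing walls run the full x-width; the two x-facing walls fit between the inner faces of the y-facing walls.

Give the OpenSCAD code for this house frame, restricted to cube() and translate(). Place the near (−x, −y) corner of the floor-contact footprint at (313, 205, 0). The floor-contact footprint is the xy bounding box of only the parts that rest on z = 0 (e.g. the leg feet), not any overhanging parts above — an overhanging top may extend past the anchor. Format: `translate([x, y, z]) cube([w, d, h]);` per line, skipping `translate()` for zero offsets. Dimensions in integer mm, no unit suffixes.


translate([313, 205, 0]) cube([5640, 163, 2840]);
translate([313, 2682, 0]) cube([5640, 163, 2840]);
translate([313, 368, 0]) cube([163, 2314, 2840]);
translate([5790, 368, 0]) cube([163, 2314, 2840]);


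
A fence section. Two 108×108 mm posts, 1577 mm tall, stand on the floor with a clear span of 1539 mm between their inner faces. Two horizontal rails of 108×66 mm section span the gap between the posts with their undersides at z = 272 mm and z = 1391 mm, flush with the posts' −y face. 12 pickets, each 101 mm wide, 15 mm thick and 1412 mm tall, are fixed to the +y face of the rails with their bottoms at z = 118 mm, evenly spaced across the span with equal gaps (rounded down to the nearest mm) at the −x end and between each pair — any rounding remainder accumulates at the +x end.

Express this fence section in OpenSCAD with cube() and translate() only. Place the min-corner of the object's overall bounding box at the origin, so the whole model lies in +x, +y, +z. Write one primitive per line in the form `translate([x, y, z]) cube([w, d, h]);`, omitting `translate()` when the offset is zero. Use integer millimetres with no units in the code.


cube([108, 108, 1577]);
translate([1647, 0, 0]) cube([108, 108, 1577]);
translate([108, 0, 272]) cube([1539, 108, 66]);
translate([108, 0, 1391]) cube([1539, 108, 66]);
translate([133, 108, 118]) cube([101, 15, 1412]);
translate([259, 108, 118]) cube([101, 15, 1412]);
translate([385, 108, 118]) cube([101, 15, 1412]);
translate([511, 108, 118]) cube([101, 15, 1412]);
translate([637, 108, 118]) cube([101, 15, 1412]);
translate([763, 108, 118]) cube([101, 15, 1412]);
translate([889, 108, 118]) cube([101, 15, 1412]);
translate([1015, 108, 118]) cube([101, 15, 1412]);
translate([1141, 108, 118]) cube([101, 15, 1412]);
translate([1267, 108, 118]) cube([101, 15, 1412]);
translate([1393, 108, 118]) cube([101, 15, 1412]);
translate([1519, 108, 118]) cube([101, 15, 1412]);


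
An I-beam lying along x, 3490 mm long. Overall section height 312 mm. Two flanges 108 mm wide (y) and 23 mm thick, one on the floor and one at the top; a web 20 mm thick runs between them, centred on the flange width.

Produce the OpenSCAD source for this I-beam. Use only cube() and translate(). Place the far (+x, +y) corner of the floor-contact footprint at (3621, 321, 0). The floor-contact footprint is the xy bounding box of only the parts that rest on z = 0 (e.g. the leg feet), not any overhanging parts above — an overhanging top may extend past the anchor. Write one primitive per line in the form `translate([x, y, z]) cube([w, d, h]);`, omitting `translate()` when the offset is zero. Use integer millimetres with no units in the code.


translate([131, 213, 0]) cube([3490, 108, 23]);
translate([131, 257, 23]) cube([3490, 20, 266]);
translate([131, 213, 289]) cube([3490, 108, 23]);


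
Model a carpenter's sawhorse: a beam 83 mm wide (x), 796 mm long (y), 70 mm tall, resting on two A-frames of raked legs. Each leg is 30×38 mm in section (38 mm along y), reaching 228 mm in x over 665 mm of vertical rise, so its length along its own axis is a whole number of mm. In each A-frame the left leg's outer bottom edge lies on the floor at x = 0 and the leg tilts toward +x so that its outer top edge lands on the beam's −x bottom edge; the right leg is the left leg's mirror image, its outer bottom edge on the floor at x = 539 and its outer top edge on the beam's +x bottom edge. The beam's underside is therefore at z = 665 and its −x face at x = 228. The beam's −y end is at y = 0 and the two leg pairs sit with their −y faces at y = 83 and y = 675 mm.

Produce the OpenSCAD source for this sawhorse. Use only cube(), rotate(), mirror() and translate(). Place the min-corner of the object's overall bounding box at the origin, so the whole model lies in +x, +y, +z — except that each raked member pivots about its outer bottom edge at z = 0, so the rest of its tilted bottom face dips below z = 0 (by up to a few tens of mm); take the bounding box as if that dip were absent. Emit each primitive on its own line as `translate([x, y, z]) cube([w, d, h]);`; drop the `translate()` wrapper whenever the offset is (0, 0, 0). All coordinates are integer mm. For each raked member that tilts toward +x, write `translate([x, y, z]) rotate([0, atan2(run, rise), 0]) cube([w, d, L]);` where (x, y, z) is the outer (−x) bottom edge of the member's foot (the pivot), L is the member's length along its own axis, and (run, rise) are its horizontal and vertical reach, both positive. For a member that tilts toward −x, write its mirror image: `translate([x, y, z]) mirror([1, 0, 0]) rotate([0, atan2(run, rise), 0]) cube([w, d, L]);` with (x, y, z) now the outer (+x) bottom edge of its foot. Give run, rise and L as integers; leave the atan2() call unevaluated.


translate([228, 0, 665]) cube([83, 796, 70]);
translate([0, 83, 0]) rotate([0, atan2(228, 665), 0]) cube([30, 38, 703]);
translate([539, 83, 0]) mirror([1, 0, 0]) rotate([0, atan2(228, 665), 0]) cube([30, 38, 703]);
translate([0, 675, 0]) rotate([0, atan2(228, 665), 0]) cube([30, 38, 703]);
translate([539, 675, 0]) mirror([1, 0, 0]) rotate([0, atan2(228, 665), 0]) cube([30, 38, 703]);


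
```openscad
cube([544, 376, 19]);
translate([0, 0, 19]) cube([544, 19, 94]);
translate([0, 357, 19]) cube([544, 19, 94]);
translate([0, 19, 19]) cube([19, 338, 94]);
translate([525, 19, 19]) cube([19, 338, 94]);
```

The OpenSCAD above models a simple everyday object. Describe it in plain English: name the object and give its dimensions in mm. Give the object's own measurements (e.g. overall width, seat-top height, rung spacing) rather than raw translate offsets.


An open-topped rectangular box: outside dimensions 544×376×113 mm, with a uniform wall and base thickness of 19 mm. The base is a full 544×376 slab on the floor; four walls sit on top of the base. The front and back walls (the −y and +y sides) span the full width; the two side walls fit between them.


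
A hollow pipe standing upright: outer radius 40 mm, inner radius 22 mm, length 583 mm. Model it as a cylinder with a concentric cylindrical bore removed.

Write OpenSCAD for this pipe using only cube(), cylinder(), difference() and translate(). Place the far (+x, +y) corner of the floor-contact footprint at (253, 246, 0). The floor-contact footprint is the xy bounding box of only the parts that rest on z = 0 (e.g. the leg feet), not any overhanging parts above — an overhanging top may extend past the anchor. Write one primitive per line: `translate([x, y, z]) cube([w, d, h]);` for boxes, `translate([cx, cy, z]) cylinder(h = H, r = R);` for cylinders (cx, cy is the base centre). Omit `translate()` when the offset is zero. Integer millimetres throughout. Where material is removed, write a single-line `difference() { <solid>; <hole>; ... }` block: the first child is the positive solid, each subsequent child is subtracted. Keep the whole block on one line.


difference() { translate([213, 206, 0]) cylinder(h = 583, r = 40); translate([213, 206, 0]) cylinder(h = 583, r = 22); }


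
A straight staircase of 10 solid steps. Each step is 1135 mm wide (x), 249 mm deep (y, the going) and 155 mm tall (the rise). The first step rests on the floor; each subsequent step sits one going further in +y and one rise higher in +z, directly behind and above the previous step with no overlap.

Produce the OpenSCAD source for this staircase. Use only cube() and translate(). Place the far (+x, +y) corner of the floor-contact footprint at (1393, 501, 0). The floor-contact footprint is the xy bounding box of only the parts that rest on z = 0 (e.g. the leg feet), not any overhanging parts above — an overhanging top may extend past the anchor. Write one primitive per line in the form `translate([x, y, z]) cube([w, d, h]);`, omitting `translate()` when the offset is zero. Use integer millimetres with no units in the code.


translate([258, 252, 0]) cube([1135, 249, 155]);
translate([258, 501, 155]) cube([1135, 249, 155]);
translate([258, 750, 310]) cube([1135, 249, 155]);
translate([258, 999, 465]) cube([1135, 249, 155]);
translate([258, 1248, 620]) cube([1135, 249, 155]);
translate([258, 1497, 775]) cube([1135, 249, 155]);
translate([258, 1746, 930]) cube([1135, 249, 155]);
translate([258, 1995, 1085]) cube([1135, 249, 155]);
translate([258, 2244, 1240]) cube([1135, 249, 155]);
translate([258, 2493, 1395]) cube([1135, 249, 155]);


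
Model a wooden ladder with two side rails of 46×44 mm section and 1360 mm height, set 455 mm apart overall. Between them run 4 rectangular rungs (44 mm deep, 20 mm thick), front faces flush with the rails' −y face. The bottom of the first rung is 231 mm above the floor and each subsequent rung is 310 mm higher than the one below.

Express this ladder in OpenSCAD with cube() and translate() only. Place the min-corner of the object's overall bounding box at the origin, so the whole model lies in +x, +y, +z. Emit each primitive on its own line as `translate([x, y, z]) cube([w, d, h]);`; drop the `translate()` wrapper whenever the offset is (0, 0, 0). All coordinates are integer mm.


cube([46, 44, 1360]);
translate([409, 0, 0]) cube([46, 44, 1360]);
translate([46, 0, 231]) cube([363, 44, 20]);
translate([46, 0, 541]) cube([363, 44, 20]);
translate([46, 0, 851]) cube([363, 44, 20]);
translate([46, 0, 1161]) cube([363, 44, 20]);


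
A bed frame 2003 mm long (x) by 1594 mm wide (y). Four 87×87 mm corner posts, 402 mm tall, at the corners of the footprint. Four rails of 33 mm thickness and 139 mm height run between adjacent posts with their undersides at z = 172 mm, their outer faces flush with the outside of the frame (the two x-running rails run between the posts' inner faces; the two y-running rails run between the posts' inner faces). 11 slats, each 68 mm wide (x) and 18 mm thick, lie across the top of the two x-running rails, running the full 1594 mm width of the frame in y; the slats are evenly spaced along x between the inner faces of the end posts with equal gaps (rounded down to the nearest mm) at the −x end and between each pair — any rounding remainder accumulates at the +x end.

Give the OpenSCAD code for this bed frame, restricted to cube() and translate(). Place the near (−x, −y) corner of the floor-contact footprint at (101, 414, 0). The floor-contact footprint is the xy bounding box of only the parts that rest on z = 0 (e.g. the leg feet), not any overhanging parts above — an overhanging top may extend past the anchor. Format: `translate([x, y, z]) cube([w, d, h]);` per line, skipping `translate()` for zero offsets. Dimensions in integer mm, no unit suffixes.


translate([101, 414, 0]) cube([87, 87, 402]);
translate([101, 1921, 0]) cube([87, 87, 402]);
translate([2017, 414, 0]) cube([87, 87, 402]);
translate([2017, 1921, 0]) cube([87, 87, 402]);
translate([188, 414, 172]) cube([1829, 33, 139]);
translate([188, 1975, 172]) cube([1829, 33, 139]);
translate([101, 501, 172]) cube([33, 1420, 139]);
translate([2071, 501, 172]) cube([33, 1420, 139]);
translate([278, 414, 311]) cube([68, 1594, 18]);
translate([436, 414, 311]) cube([68, 1594, 18]);
translate([594, 414, 311]) cube([68, 1594, 18]);
translate([752, 414, 311]) cube([68, 1594, 18]);
translate([910, 414, 311]) cube([68, 1594, 18]);
translate([1068, 414, 311]) cube([68, 1594, 18]);
translate([1226, 414, 311]) cube([68, 1594, 18]);
translate([1384, 414, 311]) cube([68, 1594, 18]);
translate([1542, 414, 311]) cube([68, 1594, 18]);
translate([1700, 414, 311]) cube([68, 1594, 18]);
translate([1858, 414, 311]) cube([68, 1594, 18]);


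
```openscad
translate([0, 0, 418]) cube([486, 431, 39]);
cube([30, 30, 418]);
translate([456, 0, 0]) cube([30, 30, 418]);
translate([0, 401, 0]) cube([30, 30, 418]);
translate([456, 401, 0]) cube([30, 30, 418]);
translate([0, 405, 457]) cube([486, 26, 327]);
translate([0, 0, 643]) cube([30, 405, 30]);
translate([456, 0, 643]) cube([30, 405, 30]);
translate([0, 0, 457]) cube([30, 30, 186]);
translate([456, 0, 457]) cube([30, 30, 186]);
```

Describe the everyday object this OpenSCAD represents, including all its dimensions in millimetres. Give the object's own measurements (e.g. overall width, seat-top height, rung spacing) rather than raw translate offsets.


A chair. The seat is a 486×431×39 mm slab with its top at z = 457 mm, on four 30×30 mm corner legs (flush with the seat edges, standing on z = 0). A flat backrest 26 mm thick, 327 mm tall, spans the full seat width and rises from the seat top along its +y edge, rear face flush with the rear of the seat. Two armrests of 30×30 mm section run along each side from the seat's front edge to the front of the backrest, top faces 216 mm above the seat top and outer faces flush with the seat's x-edges; a 30×30 mm post under the front of each armrest stands on the seat at the front corner.


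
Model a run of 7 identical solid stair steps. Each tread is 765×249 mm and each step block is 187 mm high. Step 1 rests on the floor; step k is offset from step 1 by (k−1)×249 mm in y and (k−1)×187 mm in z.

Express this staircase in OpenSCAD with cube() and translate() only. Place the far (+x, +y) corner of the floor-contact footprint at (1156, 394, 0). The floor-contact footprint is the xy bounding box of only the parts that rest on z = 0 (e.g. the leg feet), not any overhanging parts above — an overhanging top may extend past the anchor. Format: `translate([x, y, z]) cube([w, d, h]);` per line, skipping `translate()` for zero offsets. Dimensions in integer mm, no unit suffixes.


translate([391, 145, 0]) cube([765, 249, 187]);
translate([391, 394, 187]) cube([765, 249, 187]);
translate([391, 643, 374]) cube([765, 249, 187]);
translate([391, 892, 561]) cube([765, 249, 187]);
translate([391, 1141, 748]) cube([765, 249, 187]);
translate([391, 1390, 935]) cube([765, 249, 187]);
translate([391, 1639, 1122]) cube([765, 249, 187]);


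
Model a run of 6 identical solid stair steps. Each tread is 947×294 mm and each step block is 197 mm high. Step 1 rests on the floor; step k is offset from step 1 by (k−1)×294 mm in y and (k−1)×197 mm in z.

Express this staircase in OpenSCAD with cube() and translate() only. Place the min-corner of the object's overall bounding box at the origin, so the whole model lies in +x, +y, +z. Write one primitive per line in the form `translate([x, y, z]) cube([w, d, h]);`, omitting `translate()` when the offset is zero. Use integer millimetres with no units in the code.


cube([947, 294, 197]);
translate([0, 294, 197]) cube([947, 294, 197]);
translate([0, 588, 394]) cube([947, 294, 197]);
translate([0, 882, 591]) cube([947, 294, 197]);
translate([0, 1176, 788]) cube([947, 294, 197]);
translate([0, 1470, 985]) cube([947, 294, 197]);


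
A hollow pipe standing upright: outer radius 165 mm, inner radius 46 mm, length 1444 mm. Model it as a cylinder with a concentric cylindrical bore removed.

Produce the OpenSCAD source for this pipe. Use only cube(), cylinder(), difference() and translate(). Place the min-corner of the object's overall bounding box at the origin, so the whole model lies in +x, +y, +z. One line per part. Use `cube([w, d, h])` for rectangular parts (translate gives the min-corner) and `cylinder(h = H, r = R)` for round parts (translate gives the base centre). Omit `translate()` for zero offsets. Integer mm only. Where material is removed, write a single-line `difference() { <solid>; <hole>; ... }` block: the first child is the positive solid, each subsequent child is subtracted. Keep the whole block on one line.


difference() { translate([165, 165, 0]) cylinder(h = 1444, r = 165); translate([165, 165, 0]) cylinder(h = 1444, r = 46); }


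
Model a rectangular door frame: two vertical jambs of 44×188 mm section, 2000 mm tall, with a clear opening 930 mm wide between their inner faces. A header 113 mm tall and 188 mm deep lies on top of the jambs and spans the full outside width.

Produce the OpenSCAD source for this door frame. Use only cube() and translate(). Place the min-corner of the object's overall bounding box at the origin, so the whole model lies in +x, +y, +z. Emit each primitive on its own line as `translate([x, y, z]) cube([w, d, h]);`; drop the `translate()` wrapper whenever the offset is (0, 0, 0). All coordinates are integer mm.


cube([44, 188, 2000]);
translate([974, 0, 0]) cube([44, 188, 2000]);
translate([0, 0, 2000]) cube([1018, 188, 113]);


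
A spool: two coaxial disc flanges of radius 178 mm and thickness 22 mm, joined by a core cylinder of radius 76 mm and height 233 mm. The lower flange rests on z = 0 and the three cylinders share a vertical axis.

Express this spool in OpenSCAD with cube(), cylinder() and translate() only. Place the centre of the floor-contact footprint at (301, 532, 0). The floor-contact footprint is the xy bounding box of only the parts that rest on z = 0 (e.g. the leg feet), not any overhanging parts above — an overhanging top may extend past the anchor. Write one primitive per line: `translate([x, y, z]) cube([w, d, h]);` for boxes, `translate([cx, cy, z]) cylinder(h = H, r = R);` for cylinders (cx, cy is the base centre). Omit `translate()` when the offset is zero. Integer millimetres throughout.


translate([301, 532, 0]) cylinder(h = 22, r = 178);
translate([301, 532, 22]) cylinder(h = 233, r = 76);
translate([301, 532, 255]) cylinder(h = 22, r = 178);


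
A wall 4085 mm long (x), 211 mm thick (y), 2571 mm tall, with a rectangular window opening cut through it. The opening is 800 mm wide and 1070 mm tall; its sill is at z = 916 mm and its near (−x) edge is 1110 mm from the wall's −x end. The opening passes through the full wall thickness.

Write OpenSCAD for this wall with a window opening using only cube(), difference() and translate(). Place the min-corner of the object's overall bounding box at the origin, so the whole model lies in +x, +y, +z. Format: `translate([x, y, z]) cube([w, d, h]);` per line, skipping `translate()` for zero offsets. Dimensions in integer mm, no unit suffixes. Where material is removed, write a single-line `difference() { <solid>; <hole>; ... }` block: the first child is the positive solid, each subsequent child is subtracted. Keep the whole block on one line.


difference() { cube([4085, 211, 2571]); translate([1110, 0, 916]) cube([800, 211, 1070]); }


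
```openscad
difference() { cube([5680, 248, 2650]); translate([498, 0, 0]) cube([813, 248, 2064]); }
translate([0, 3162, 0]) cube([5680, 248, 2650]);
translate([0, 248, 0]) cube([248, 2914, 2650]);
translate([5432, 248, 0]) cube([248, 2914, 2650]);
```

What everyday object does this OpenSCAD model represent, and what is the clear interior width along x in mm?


A single room. The interior width is 5184 mm.

Four walls enclosing a rectangle with a door in the front wall — a room. Outside width 5680 minus two 248 mm walls gives 5184 mm.


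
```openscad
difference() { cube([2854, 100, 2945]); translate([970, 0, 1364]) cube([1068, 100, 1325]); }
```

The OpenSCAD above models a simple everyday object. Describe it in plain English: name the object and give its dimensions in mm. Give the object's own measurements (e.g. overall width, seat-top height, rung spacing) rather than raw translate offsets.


A wall 2854 mm long (x), 100 mm thick (y), 2945 mm tall, with a rectangular window opening cut through it. The opening is 1068 mm wide and 1325 mm tall; its sill is at z = 1364 mm and its near (−x) edge is 970 mm from the wall's −x end. The opening passes through the full wall thickness.


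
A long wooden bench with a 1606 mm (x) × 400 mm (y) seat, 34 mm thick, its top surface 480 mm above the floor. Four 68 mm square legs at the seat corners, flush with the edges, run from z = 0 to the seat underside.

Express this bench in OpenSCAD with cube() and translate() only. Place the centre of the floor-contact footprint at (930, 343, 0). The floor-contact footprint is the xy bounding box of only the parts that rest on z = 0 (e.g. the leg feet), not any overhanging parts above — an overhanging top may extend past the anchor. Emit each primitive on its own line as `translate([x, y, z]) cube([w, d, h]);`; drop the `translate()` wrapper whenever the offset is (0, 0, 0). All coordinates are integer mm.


translate([127, 143, 446]) cube([1606, 400, 34]);
translate([127, 143, 0]) cube([68, 68, 446]);
translate([127, 475, 0]) cube([68, 68, 446]);
translate([1665, 143, 0]) cube([68, 68, 446]);
translate([1665, 475, 0]) cube([68, 68, 446]);


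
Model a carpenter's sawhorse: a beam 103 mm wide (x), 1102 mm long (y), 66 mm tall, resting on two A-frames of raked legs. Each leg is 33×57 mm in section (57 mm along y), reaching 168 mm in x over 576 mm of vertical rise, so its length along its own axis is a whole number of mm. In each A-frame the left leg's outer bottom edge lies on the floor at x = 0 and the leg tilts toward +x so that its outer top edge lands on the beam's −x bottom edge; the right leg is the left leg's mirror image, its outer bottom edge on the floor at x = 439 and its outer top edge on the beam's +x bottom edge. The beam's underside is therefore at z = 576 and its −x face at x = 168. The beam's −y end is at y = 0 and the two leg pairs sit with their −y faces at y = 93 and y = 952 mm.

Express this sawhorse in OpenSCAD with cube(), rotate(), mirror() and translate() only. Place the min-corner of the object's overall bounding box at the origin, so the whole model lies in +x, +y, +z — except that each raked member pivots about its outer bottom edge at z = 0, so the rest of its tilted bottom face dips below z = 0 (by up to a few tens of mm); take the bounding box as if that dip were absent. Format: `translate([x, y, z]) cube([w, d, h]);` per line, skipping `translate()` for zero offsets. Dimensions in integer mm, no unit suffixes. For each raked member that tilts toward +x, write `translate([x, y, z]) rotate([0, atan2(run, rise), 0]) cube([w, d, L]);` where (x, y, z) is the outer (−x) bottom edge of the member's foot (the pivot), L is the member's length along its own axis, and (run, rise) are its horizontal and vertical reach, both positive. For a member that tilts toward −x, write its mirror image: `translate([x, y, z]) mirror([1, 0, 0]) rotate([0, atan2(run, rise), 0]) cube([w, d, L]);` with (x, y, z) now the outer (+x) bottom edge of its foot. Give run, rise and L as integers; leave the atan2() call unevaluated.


translate([168, 0, 576]) cube([103, 1102, 66]);
translate([0, 93, 0]) rotate([0, atan2(168, 576), 0]) cube([33, 57, 600]);
translate([439, 93, 0]) mirror([1, 0, 0]) rotate([0, atan2(168, 576), 0]) cube([33, 57, 600]);
translate([0, 952, 0]) rotate([0, atan2(168, 576), 0]) cube([33, 57, 600]);
translate([439, 952, 0]) mirror([1, 0, 0]) rotate([0, atan2(168, 576), 0]) cube([33, 57, 600]);


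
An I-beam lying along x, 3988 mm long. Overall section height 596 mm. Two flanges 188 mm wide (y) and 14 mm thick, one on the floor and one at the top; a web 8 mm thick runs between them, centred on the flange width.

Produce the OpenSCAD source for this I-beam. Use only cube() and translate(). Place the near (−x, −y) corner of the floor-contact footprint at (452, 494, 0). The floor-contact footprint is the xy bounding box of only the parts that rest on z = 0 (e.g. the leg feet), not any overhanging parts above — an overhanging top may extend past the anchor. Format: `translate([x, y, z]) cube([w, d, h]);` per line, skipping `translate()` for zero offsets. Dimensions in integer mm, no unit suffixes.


translate([452, 494, 0]) cube([3988, 188, 14]);
translate([452, 584, 14]) cube([3988, 8, 568]);
translate([452, 494, 582]) cube([3988, 188, 14]);


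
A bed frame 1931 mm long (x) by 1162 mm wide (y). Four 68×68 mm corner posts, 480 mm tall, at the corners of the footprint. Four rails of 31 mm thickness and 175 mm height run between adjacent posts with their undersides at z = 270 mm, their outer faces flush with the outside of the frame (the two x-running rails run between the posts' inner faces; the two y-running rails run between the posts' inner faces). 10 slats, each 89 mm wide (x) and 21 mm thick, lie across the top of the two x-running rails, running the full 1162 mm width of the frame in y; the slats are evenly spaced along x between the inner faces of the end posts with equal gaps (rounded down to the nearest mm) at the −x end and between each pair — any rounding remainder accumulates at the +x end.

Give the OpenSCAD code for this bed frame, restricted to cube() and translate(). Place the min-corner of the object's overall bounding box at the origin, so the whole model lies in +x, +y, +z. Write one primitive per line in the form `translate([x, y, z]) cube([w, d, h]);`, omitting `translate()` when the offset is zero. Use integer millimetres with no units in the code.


cube([68, 68, 480]);
translate([0, 1094, 0]) cube([68, 68, 480]);
translate([1863, 0, 0]) cube([68, 68, 480]);
translate([1863, 1094, 0]) cube([68, 68, 480]);
translate([68, 0, 270]) cube([1795, 31, 175]);
translate([68, 1131, 270]) cube([1795, 31, 175]);
translate([0, 68, 270]) cube([31, 1026, 175]);
translate([1900, 68, 270]) cube([31, 1026, 175]);
translate([150, 0, 445]) cube([89, 1162, 21]);
translate([321, 0, 445]) cube([89, 1162, 21]);
translate([492, 0, 445]) cube([89, 1162, 21]);
translate([663, 0, 445]) cube([89, 1162, 21]);
translate([834, 0, 445]) cube([89, 1162, 21]);
translate([1005, 0, 445]) cube([89, 1162, 21]);
translate([1176, 0, 445]) cube([89, 1162, 21]);
translate([1347, 0, 445]) cube([89, 1162, 21]);
translate([1518, 0, 445]) cube([89, 1162, 21]);
translate([1689, 0, 445]) cube([89, 1162, 21]);


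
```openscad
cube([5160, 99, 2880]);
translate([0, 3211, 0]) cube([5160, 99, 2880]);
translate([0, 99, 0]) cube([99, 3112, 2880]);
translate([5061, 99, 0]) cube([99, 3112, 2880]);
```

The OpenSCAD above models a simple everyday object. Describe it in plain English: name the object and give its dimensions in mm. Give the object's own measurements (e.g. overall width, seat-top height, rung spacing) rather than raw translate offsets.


The wall frame of a small rectangular building: four walls, each 2880 mm tall and 99 mm thick, enclosing a footprint 5160 mm (x) by 3310 mm (y) outside-to-outside, with no floor or roof. The front and back walls (the −y and +y sides) span the full width; the two side walls fit between them.


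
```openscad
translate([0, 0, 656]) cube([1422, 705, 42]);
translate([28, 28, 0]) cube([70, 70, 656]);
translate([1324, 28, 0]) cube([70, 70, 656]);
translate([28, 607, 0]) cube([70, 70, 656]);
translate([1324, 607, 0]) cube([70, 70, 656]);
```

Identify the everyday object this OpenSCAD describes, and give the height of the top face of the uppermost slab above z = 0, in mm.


A table. The table height is 698 mm.

A 1422×705×42 slab sits at z = 656 on four 70 mm square posts — a table. The top surface is at 656 + 42 = 698 mm.


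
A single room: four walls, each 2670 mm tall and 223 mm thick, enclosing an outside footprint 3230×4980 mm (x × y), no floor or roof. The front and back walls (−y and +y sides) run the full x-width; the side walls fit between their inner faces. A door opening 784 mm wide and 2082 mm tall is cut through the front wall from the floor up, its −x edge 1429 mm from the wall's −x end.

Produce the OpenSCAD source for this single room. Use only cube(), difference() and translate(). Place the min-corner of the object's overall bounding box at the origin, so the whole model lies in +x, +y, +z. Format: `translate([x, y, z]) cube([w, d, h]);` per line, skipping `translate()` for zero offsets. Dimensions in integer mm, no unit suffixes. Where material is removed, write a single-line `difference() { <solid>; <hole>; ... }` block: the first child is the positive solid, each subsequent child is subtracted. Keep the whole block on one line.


difference() { cube([3230, 223, 2670]); translate([1429, 0, 0]) cube([784, 223, 2082]); }
translate([0, 4757, 0]) cube([3230, 223, 2670]);
translate([0, 223, 0]) cube([223, 4534, 2670]);
translate([3007, 223, 0]) cube([223, 4534, 2670]);


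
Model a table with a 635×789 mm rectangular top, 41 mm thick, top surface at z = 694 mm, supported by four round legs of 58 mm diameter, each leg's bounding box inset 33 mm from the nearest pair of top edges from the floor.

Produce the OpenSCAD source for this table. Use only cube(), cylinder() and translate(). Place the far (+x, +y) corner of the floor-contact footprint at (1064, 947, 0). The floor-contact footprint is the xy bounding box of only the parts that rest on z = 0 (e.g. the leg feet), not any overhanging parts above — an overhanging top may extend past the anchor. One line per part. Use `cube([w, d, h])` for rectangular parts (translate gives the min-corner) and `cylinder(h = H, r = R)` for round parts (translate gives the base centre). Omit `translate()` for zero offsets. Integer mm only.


// leg_h = 694 - 41 = 653
translate([462, 191, 653]) cube([635, 789, 41]);
translate([524, 253, 0]) cylinder(h = 653, r = 29);
translate([1035, 253, 0]) cylinder(h = 653, r = 29);
translate([524, 918, 0]) cylinder(h = 653, r = 29);
translate([1035, 918, 0]) cylinder(h = 653, r = 29);


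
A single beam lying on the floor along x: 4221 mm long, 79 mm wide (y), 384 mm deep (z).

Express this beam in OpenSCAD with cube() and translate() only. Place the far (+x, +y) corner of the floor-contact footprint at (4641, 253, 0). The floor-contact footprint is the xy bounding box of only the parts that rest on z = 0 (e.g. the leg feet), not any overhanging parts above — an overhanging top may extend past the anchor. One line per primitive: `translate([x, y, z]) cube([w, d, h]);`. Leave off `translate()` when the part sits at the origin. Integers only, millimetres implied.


translate([420, 174, 0]) cube([4221, 79, 384]);


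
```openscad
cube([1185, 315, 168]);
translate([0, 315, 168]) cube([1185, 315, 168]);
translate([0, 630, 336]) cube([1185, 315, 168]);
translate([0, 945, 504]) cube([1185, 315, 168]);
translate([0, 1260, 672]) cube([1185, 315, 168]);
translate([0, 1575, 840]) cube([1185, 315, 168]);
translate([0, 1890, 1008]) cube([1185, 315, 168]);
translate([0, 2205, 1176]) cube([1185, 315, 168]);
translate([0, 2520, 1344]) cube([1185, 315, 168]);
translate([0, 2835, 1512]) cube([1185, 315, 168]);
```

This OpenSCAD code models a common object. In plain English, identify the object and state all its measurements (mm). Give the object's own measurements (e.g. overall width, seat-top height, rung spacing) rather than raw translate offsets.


A straight staircase of 10 solid steps. Each step is 1185 mm wide (x), 315 mm deep (y, the going) and 168 mm tall (the rise). The first step rests on the floor; each subsequent step sits one going further in +y and one rise higher in +z, directly behind and above the previous step with no overlap.


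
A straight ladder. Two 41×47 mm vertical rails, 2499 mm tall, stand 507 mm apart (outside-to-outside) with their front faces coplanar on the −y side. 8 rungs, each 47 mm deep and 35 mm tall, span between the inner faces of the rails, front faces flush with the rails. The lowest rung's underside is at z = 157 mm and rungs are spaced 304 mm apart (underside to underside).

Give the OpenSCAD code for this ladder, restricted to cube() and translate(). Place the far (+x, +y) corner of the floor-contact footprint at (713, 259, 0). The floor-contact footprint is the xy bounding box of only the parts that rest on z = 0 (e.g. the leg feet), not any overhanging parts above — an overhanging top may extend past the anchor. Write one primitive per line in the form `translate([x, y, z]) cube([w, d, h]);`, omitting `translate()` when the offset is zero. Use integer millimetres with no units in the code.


translate([206, 212, 0]) cube([41, 47, 2499]);
translate([672, 212, 0]) cube([41, 47, 2499]);
translate([247, 212, 157]) cube([425, 47, 35]);
translate([247, 212, 461]) cube([425, 47, 35]);
translate([247, 212, 765]) cube([425, 47, 35]);
translate([247, 212, 1069]) cube([425, 47, 35]);
translate([247, 212, 1373]) cube([425, 47, 35]);
translate([247, 212, 1677]) cube([425, 47, 35]);
translate([247, 212, 1981]) cube([425, 47, 35]);
translate([247, 212, 2285]) cube([425, 47, 35]);
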